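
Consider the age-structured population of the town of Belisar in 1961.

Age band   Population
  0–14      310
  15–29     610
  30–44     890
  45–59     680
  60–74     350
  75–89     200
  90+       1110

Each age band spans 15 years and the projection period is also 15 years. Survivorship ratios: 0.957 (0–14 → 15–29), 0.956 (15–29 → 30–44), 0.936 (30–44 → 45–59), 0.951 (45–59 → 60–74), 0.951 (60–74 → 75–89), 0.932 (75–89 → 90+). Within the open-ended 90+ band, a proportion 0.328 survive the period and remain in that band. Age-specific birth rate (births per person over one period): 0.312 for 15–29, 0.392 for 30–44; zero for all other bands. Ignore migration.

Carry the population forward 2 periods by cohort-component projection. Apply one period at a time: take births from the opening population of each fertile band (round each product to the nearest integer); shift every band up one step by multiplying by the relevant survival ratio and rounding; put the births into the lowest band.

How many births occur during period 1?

Call the bands 1 to 7, youngest first.
Period 1.
Births: 610 * 0.312 = 190  |  890 * 0.392 = 349 ⇒ total 539
Band 2: 310 * 0.957 = 297
Band 3: 610 * 0.956 = 583
Band 4: 890 * 0.936 = 833
Band 5: 680 * 0.951 = 647
Band 6: 350 * 0.951 = 333
Band 7: 200 * 0.932 + 1110 * 0.328 = 186 + 364 = 550
Population now: 0–14=539, 15–29=297, 30–44=583, 45–59=833, 60–74=647, 75–89=333, 90+=550

539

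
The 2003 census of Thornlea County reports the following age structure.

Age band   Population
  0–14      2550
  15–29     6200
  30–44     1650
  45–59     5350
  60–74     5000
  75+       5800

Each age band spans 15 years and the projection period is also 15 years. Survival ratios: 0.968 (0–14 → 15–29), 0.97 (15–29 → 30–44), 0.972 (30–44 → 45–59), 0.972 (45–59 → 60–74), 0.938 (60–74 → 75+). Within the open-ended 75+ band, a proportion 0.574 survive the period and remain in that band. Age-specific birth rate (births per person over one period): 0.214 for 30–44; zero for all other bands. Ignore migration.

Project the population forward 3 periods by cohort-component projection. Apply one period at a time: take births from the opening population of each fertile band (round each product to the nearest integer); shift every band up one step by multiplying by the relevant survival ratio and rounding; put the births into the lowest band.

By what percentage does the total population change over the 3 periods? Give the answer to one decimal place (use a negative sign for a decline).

— Period 1 —
Births: 1650 × 0.214 = 353
15–29: 2550 × 0.968 = 2468
30–44: 6200 × 0.97 = 6014
45–59: 1650 × 0.972 = 1604
60–74: 5350 × 0.972 = 5200
75+: 5000 × 0.938 + 5800 × 0.574 = 4690 + 3329 = 8019
End of period: [353, 2468, 6014, 1604, 5200, 8019]
— Period 2 —
Births: 6014 × 0.214 = 1287
15–29: 353 × 0.968 = 342
30–44: 2468 × 0.97 = 2394
45–59: 6014 × 0.972 = 5846
60–74: 1604 × 0.972 = 1559
75+: 5200 × 0.938 + 8019 × 0.574 = 4878 + 4603 = 9481
End of period: [1287, 342, 2394, 5846, 1559, 9481]
— Period 3 —
Births: 2394 × 0.214 = 512
15–29: 1287 × 0.968 = 1246
30–44: 342 × 0.97 = 332
45–59: 2394 × 0.972 = 2327
60–74: 5846 × 0.972 = 5682
75+: 1559 × 0.938 + 9481 × 0.574 = 1462 + 5442 = 6904
End of period: [512, 1246, 332, 2327, 5682, 6904]
Total: 26550 → 17003; change = -9547; percentage change = -36.0%

-36.0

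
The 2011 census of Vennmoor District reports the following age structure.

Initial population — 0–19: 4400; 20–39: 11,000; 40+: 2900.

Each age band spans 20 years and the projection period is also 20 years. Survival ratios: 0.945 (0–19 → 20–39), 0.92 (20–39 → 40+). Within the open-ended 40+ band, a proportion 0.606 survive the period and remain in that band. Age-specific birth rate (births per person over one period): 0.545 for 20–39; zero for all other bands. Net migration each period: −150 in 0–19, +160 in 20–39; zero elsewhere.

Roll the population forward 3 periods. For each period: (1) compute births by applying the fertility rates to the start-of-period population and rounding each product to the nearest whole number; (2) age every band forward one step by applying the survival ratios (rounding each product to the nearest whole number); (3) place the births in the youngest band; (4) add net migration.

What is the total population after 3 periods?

17188

Numbering the groups 1..3 from youngest to oldest:
Period 1.
Births: 11000 × 0.545 = 5995
Group 2: 4400 × 0.945 = 4158
Group 3: 11000 × 0.92 + 2900 × 0.606 = 10120 + 1757 = 11877
Net migration: Group 1 − 150 → 5845; Group 2 + 160 → 4318
End of period: [5845, 4318, 11877]
Period 2.
Births: 4318 × 0.545 = 2353
Group 2: 5845 × 0.945 = 5524
Group 3: 4318 × 0.92 + 11877 × 0.606 = 3973 + 7197 = 11170
Net migration: Group 1 − 150 → 2203; Group 2 + 160 → 5684
End of period: [2203, 5684, 11170]
Period 3.
Births: 5684 × 0.545 = 3098
Group 2: 2203 × 0.945 = 2082
Group 3: 5684 × 0.92 + 11170 × 0.606 = 5229 + 6769 = 11998
Net migration: Group 1 − 150 → 2948; Group 2 + 160 → 2242
End of period: [2948, 2242, 11998]
Total after period 3: 2948 + 2242 + 11998 = 17188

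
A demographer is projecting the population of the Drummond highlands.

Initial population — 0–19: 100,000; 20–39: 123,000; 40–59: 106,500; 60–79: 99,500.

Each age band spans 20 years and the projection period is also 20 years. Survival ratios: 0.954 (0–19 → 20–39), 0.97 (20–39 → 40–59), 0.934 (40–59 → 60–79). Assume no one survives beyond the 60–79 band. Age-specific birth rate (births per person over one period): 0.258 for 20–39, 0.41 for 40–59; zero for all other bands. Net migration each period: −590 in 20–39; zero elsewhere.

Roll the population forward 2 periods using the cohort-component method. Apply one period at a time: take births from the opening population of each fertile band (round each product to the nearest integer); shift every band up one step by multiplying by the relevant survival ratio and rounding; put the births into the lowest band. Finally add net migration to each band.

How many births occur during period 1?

75399

(Groups numbered youngest = 1 to oldest = 4.)
Period 1.
Births: 123000 × 0.258 = 31734, 106500 × 0.41 = 43665 → 75399
Group 2: 100000 × 0.954 = 95400
Group 3: 123000 × 0.97 = 119310
Group 4: 106500 × 0.934 = 99471
Net migration: Group 2 − 590 → 94810
Population now: 0–19=75399, 20–39=94810, 40–59=119310, 60–79=99471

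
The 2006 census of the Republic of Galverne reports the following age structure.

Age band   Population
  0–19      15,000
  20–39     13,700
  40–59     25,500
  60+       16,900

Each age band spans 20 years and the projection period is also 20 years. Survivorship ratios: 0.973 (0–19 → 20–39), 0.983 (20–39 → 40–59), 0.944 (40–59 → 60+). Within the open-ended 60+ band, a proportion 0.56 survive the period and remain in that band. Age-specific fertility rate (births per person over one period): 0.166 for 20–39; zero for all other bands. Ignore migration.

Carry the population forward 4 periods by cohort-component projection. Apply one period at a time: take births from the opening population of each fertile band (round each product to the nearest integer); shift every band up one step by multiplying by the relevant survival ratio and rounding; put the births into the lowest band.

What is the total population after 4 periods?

After projecting period 1:
Births: 13700 × 0.166 = 2274
20–39: 15000 × 0.973 = 14595
40–59: 13700 × 0.983 = 13467
60+: 25500 × 0.944 + 16900 × 0.56 = 24072 + 9464 = 33536
Giving 2274 / 14595 / 13467 / 33536.
After projecting period 2:
Births: 14595 × 0.166 = 2423
20–39: 2274 × 0.973 = 2213
40–59: 14595 × 0.983 = 14347
60+: 13467 × 0.944 + 33536 × 0.56 = 12713 + 18780 = 31493
Giving 2423 / 2213 / 14347 / 31493.
After projecting period 3:
Births: 2213 × 0.166 = 367
20–39: 2423 × 0.973 = 2358
40–59: 2213 × 0.983 = 2175
60+: 14347 × 0.944 + 31493 × 0.56 = 13544 + 17636 = 31180
Giving 367 / 2358 / 2175 / 31180.
After projecting period 4:
Births: 2358 × 0.166 = 391
20–39: 367 × 0.973 = 357
40–59: 2358 × 0.983 = 2318
60+: 2175 × 0.944 + 31180 × 0.56 = 2053 + 17461 = 19514
Giving 391 / 357 / 2318 / 19514.
Total after period 4: 391 + 357 + 2318 + 19514 = 22580

22580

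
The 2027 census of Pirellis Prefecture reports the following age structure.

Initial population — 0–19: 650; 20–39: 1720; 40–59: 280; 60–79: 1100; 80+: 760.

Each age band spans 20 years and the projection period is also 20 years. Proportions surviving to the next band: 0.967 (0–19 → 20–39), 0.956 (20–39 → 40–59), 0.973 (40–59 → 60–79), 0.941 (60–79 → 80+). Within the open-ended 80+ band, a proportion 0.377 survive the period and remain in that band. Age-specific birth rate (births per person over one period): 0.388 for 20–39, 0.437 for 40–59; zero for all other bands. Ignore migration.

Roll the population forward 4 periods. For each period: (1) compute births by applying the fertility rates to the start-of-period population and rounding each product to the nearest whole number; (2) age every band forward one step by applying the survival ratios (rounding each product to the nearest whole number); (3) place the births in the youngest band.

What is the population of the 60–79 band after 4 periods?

[period 1]
Births: 1720 * 0.388 = 667 ; 280 * 0.437 = 122 ⇒ total 789
20–39: 650 * 0.967 = 629
40–59: 1720 * 0.956 = 1644
60–79: 280 * 0.973 = 272
80+: 1100 * 0.941 + 760 * 0.377 = 1035 + 287 = 1322
Giving 789 / 629 / 1644 / 272 / 1322.
[period 2]
Births: 629 * 0.388 = 244 ; 1644 * 0.437 = 718 ⇒ total 962
20–39: 789 * 0.967 = 763
40–59: 629 * 0.956 = 601
60–79: 1644 * 0.973 = 1600
80+: 272 * 0.941 + 1322 * 0.377 = 256 + 498 = 754
Giving 962 / 763 / 601 / 1600 / 754.
[period 3]
Births: 763 * 0.388 = 296 ; 601 * 0.437 = 263 ⇒ total 559
20–39: 962 * 0.967 = 930
40–59: 763 * 0.956 = 729
60–79: 601 * 0.973 = 585
80+: 1600 * 0.941 + 754 * 0.377 = 1506 + 284 = 1790
Giving 559 / 930 / 729 / 585 / 1790.
[period 4]
Births: 930 * 0.388 = 361 ; 729 * 0.437 = 319 ⇒ total 680
20–39: 559 * 0.967 = 541
40–59: 930 * 0.956 = 889
60–79: 729 * 0.973 = 709
80+: 585 * 0.941 + 1790 * 0.377 = 550 + 675 = 1225
Giving 680 / 541 / 889 / 709 / 1225.

709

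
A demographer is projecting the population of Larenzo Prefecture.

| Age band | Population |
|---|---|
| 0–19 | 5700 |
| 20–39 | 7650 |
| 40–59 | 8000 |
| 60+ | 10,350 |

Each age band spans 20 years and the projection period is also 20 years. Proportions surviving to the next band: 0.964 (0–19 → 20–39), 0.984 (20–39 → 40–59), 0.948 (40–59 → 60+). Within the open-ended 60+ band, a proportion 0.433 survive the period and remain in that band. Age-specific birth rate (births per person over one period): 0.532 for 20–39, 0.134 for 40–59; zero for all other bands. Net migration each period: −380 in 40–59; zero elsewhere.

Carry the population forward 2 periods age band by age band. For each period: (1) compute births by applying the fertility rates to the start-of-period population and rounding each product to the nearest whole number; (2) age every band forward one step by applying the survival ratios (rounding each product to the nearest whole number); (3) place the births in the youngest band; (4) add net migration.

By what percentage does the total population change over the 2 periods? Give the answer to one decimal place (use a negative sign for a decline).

Numbering the groups 1..4 from youngest to oldest:
— Period 1 —
Births: 7650 × 0.532 = 4070 ; 8000 × 0.134 = 1072 → 5142
Group 2: 5700 × 0.964 = 5495
Group 3: 7650 × 0.984 = 7528
Group 4: 8000 × 0.948 + 10350 × 0.433 = 7584 + 4482 = 12066
Net migration: Group 3 − 380 → 7148
→ [5142, 5495, 7148, 12066]
— Period 2 —
Births: 5495 × 0.532 = 2923 ; 7148 × 0.134 = 958 → 3881
Group 2: 5142 × 0.964 = 4957
Group 3: 5495 × 0.984 = 5407
Group 4: 7148 × 0.948 + 12066 × 0.433 = 6776 + 5225 = 12001
Net migration: Group 3 − 380 → 5027
→ [3881, 4957, 5027, 12001]
Total: 31700 → 25866; change = -5834; percentage change = -18.4%

-18.4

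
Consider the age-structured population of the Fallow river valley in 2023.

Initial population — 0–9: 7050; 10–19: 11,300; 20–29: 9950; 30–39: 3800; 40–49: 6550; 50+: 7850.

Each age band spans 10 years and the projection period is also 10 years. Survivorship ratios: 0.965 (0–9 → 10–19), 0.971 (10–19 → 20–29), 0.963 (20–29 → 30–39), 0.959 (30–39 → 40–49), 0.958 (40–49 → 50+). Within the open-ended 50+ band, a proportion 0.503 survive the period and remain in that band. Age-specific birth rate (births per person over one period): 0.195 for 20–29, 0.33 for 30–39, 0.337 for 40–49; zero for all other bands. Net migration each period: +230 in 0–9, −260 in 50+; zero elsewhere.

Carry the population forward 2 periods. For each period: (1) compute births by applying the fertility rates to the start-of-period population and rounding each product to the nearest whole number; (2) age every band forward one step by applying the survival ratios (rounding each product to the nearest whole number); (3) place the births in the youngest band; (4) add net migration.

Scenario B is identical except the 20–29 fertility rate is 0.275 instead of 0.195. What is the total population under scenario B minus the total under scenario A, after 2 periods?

(Bands numbered youngest = 1 to oldest = 6.)
[period 1]
Births: 9950 × 0.195 = 1940  |  3800 × 0.33 = 1254  |  6550 × 0.337 = 2207 ⇒ total 5401
Band 2: 7050 × 0.965 = 6803
Band 3: 11300 × 0.971 = 10972
Band 4: 9950 × 0.963 = 9582
Band 5: 3800 × 0.959 = 3644
Band 6: 6550 × 0.958 + 7850 × 0.503 = 6275 + 3949 = 10224
Net migration: Band 1 + 230 → 5631; Band 6 − 260 → 9964
End of period: [5631, 6803, 10972, 9582, 3644, 9964]
[period 2]
Births: 10972 × 0.195 = 2140  |  9582 × 0.33 = 3162  |  3644 × 0.337 = 1228 ⇒ total 6530
Band 2: 5631 × 0.965 = 5434
Band 3: 6803 × 0.971 = 6606
Band 4: 10972 × 0.963 = 10566
Band 5: 9582 × 0.959 = 9189
Band 6: 3644 × 0.958 + 9964 × 0.503 = 3491 + 5012 = 8503
Net migration: Band 1 + 230 → 6760; Band 6 − 260 → 8243
End of period: [6760, 5434, 6606, 10566, 9189, 8243]
Scenario A total after 2 periods: 46798
Scenario B projection —
[period 1]
Births: 9950 × 0.275 = 2736  |  3800 × 0.33 = 1254  |  6550 × 0.337 = 2207 ⇒ total 6197
Band 2: 7050 × 0.965 = 6803
Band 3: 11300 × 0.971 = 10972
Band 4: 9950 × 0.963 = 9582
Band 5: 3800 × 0.959 = 3644
Band 6: 6550 × 0.958 + 7850 × 0.503 = 6275 + 3949 = 10224
Net migration: Band 1 + 230 → 6427; Band 6 − 260 → 9964
End of period: [6427, 6803, 10972, 9582, 3644, 9964]
[period 2]
Births: 10972 × 0.275 = 3017  |  9582 × 0.33 = 3162  |  3644 × 0.337 = 1228 ⇒ total 7407
Band 2: 6427 × 0.965 = 6202
Band 3: 6803 × 0.971 = 6606
Band 4: 10972 × 0.963 = 10566
Band 5: 9582 × 0.959 = 9189
Band 6: 3644 × 0.958 + 9964 × 0.503 = 3491 + 5012 = 8503
Net migration: Band 1 + 230 → 7637; Band 6 − 260 → 8243
End of period: [7637, 6202, 6606, 10566, 9189, 8243]
Scenario B total after 2 periods: 48443
Difference B − A = 48443 − 46798 = 1645

1645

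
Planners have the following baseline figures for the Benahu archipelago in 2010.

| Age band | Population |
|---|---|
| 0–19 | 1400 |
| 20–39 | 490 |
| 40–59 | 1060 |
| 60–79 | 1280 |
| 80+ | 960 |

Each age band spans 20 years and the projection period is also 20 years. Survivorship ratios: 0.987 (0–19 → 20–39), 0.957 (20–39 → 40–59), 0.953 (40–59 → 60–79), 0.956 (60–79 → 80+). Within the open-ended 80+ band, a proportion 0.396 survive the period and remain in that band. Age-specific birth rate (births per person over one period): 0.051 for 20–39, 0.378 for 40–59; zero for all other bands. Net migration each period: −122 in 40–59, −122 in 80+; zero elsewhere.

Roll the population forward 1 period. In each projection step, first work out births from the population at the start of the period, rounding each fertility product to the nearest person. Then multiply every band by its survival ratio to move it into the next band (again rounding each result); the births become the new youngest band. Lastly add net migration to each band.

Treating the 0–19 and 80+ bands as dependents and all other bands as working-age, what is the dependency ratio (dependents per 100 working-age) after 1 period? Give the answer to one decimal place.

69.7

(Bands numbered youngest = 1 to oldest = 5.)
Period 1.
Births: 490 × 0.051 = 25 ; 1060 × 0.378 = 401 — total 426
Band 2: 1400 × 0.987 = 1382
Band 3: 490 × 0.957 = 469
Band 4: 1060 × 0.953 = 1010
Band 5: 1280 × 0.956 + 960 × 0.396 = 1224 + 380 = 1604
Net migration: Band 3 − 122 → 347; Band 5 − 122 → 1482
→ [426, 1382, 347, 1010, 1482]
Dependents (band 0–19 + band 80+) = 426 + 1482 = 1908; working-age = 2739; ratio = 1908/2739 × 100 = 69.7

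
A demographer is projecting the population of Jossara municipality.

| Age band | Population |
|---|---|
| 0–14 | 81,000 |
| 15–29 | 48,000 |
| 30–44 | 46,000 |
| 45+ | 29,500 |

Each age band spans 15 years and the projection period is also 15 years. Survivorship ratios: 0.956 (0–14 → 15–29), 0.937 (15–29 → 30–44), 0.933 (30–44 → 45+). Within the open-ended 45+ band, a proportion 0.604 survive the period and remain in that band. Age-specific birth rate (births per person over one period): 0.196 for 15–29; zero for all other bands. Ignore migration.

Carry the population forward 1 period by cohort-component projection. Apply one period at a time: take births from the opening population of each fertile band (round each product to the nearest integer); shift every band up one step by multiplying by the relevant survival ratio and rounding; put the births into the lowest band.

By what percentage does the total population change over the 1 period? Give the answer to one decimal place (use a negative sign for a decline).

-5.8

After projecting period 1:
Births: 48000 × 0.196 = 9408
15–29: 81000 × 0.956 = 77436
30–44: 48000 × 0.937 = 44976
45+: 46000 × 0.933 + 29500 × 0.604 = 42918 + 17818 = 60736
Giving 9408 / 77436 / 44976 / 60736.
Total: 204500 → 192556; change = -11944; percentage change = -5.8%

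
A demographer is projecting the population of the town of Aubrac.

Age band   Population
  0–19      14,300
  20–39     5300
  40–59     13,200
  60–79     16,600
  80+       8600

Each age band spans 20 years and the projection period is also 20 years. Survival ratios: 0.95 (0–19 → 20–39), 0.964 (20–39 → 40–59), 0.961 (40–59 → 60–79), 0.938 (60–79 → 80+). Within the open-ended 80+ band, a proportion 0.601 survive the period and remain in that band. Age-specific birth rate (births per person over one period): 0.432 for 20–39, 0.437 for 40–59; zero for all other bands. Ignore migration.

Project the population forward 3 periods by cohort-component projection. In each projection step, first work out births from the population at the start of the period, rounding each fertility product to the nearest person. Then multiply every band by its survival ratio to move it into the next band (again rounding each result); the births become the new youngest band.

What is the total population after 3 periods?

(Groups numbered youngest = 1 to oldest = 5.)
— Period 1 —
Births: 5300 * 0.432 = 2290 ; 13200 * 0.437 = 5768 ⇒ total 8058
Group 2: 14300 * 0.95 = 13585
Group 3: 5300 * 0.964 = 5109
Group 4: 13200 * 0.961 = 12685
Group 5: 16600 * 0.938 + 8600 * 0.601 = 15571 + 5169 = 20740
Population now: 0–19=8058, 20–39=13585, 40–59=5109, 60–79=12685, 80+=20740
— Period 2 —
Births: 13585 * 0.432 = 5869 ; 5109 * 0.437 = 2233 ⇒ total 8102
Group 2: 8058 * 0.95 = 7655
Group 3: 13585 * 0.964 = 13096
Group 4: 5109 * 0.961 = 4910
Group 5: 12685 * 0.938 + 20740 * 0.601 = 11899 + 12465 = 24364
Population now: 0–19=8102, 20–39=7655, 40–59=13096, 60–79=4910, 80+=24364
— Period 3 —
Births: 7655 * 0.432 = 3307 ; 13096 * 0.437 = 5723 ⇒ total 9030
Group 2: 8102 * 0.95 = 7697
Group 3: 7655 * 0.964 = 7379
Group 4: 13096 * 0.961 = 12585
Group 5: 4910 * 0.938 + 24364 * 0.601 = 4606 + 14643 = 19249
Population now: 0–19=9030, 20–39=7697, 40–59=7379, 60–79=12585, 80+=19249
Total after period 3: 9030 + 7697 + 7379 + 12585 + 19249 = 55940

55940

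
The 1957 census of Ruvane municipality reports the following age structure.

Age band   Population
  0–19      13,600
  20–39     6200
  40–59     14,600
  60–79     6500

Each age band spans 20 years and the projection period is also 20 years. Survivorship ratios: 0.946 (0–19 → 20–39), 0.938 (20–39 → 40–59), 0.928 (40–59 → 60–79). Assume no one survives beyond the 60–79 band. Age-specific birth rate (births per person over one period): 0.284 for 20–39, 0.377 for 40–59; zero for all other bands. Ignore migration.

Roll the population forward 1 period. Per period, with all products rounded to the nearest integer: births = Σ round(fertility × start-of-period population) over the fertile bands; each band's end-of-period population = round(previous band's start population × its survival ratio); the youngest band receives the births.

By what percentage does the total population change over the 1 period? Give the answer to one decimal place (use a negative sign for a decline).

-3.4

Period 1.
Births: 6200 × 0.284 = 1761  |  14600 × 0.377 = 5504 → 7265
20–39: 13600 × 0.946 = 12866
40–59: 6200 × 0.938 = 5816
60–79: 14600 × 0.928 = 13549
End of period: [7265, 12866, 5816, 13549]
Total: 40900 → 39496; change = -1404; percentage change = -3.4%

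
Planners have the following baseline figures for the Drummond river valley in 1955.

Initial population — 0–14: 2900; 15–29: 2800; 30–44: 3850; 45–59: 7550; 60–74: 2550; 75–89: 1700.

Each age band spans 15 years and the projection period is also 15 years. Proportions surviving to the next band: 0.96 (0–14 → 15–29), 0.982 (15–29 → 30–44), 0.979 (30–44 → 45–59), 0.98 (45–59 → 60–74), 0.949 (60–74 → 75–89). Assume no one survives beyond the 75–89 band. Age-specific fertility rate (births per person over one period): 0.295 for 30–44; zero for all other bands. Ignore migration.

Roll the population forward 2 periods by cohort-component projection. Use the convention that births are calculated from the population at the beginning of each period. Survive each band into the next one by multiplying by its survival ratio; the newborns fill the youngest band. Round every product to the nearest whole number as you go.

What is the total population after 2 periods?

Let band 1 be 0–14 through band 6 = 75–89.
Period 1:
Births: 3850 × 0.295 = 1136
Band 2: 2900 × 0.96 = 2784
Band 3: 2800 × 0.982 = 2750
Band 4: 3850 × 0.979 = 3769
Band 5: 7550 × 0.98 = 7399
Band 6: 2550 × 0.949 = 2420
→ [1136, 2784, 2750, 3769, 7399, 2420]
Period 2:
Births: 2750 × 0.295 = 811
Band 2: 1136 × 0.96 = 1091
Band 3: 2784 × 0.982 = 2734
Band 4: 2750 × 0.979 = 2692
Band 5: 3769 × 0.98 = 3694
Band 6: 7399 × 0.949 = 7022
→ [811, 1091, 2734, 2692, 3694, 7022]
Total after period 2: 811 + 1091 + 2734 + 2692 + 3694 + 7022 = 18044

18044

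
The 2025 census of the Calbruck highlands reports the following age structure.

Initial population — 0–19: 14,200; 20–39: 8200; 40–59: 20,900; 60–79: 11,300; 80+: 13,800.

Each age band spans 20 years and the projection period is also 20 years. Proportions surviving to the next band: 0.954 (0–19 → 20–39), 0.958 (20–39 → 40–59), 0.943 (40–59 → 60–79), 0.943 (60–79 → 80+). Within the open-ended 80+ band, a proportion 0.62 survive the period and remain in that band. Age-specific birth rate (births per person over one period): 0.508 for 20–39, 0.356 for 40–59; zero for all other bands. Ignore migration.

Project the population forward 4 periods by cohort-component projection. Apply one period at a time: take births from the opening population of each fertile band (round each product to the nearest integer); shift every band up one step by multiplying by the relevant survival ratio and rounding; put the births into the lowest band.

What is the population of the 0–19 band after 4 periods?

8467

Numbering the groups 1..5 from youngest to oldest:
Period 1.
Births: 8200 * 0.508 = 4166, 20900 * 0.356 = 7440 — total 11606
Group 2: 14200 * 0.954 = 13547
Group 3: 8200 * 0.958 = 7856
Group 4: 20900 * 0.943 = 19709
Group 5: 11300 * 0.943 + 13800 * 0.62 = 10656 + 8556 = 19212
Population now: 0–19=11606, 20–39=13547, 40–59=7856, 60–79=19709, 80+=19212
Period 2.
Births: 13547 * 0.508 = 6882, 7856 * 0.356 = 2797 — total 9679
Group 2: 11606 * 0.954 = 11072
Group 3: 13547 * 0.958 = 12978
Group 4: 7856 * 0.943 = 7408
Group 5: 19709 * 0.943 + 19212 * 0.62 = 18586 + 11911 = 30497
Population now: 0–19=9679, 20–39=11072, 40–59=12978, 60–79=7408, 80+=30497
Period 3.
Births: 11072 * 0.508 = 5625, 12978 * 0.356 = 4620 — total 10245
Group 2: 9679 * 0.954 = 9234
Group 3: 11072 * 0.958 = 10607
Group 4: 12978 * 0.943 = 12238
Group 5: 7408 * 0.943 + 30497 * 0.62 = 6986 + 18908 = 25894
Population now: 0–19=10245, 20–39=9234, 40–59=10607, 60–79=12238, 80+=25894
Period 4.
Births: 9234 * 0.508 = 4691, 10607 * 0.356 = 3776 — total 8467
Group 2: 10245 * 0.954 = 9774
Group 3: 9234 * 0.958 = 8846
Group 4: 10607 * 0.943 = 10002
Group 5: 12238 * 0.943 + 25894 * 0.62 = 11540 + 16054 = 27594
Population now: 0–19=8467, 20–39=9774, 40–59=8846, 60–79=10002, 80+=27594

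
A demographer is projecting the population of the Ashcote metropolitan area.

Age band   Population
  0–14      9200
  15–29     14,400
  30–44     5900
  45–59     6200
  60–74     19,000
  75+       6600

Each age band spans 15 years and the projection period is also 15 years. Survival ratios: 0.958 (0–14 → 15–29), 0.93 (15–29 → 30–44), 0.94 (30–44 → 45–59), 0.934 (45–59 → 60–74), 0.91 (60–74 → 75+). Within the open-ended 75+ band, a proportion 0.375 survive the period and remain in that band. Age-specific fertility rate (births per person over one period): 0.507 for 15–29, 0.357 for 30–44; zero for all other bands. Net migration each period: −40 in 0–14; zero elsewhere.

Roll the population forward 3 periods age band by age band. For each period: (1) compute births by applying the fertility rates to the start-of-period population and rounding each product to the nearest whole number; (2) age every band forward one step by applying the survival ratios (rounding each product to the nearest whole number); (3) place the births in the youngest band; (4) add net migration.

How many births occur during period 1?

9407

Period 1.
Births: 14400 × 0.507 = 7301, 5900 × 0.357 = 2106 → total 9407
15–29: 9200 × 0.958 = 8814
30–44: 14400 × 0.93 = 13392
45–59: 5900 × 0.94 = 5546
60–74: 6200 × 0.934 = 5791
75+: 19000 × 0.91 + 6600 × 0.375 = 17290 + 2475 = 19765
Net migration: 0–14 − 40 → 9367
→ [9367, 8814, 13392, 5546, 5791, 19765]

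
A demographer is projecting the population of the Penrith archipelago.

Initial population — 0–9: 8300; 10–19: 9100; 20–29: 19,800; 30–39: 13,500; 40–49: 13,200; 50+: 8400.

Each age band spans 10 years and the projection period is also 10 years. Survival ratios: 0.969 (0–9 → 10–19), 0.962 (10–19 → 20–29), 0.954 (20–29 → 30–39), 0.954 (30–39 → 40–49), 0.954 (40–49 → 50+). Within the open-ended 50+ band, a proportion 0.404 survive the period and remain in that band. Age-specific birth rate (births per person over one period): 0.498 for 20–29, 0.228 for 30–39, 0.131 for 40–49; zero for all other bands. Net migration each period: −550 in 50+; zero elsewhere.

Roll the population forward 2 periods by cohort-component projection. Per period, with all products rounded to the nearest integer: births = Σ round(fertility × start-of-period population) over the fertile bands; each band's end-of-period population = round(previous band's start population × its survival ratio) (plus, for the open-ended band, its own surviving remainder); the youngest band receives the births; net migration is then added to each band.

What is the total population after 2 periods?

76647

— Period 1 —
Births: 19800 × 0.498 = 9860 ; 13500 × 0.228 = 3078 ; 13200 × 0.131 = 1729 → total 14667
10–19: 8300 × 0.969 = 8043
20–29: 9100 × 0.962 = 8754
30–39: 19800 × 0.954 = 18889
40–49: 13500 × 0.954 = 12879
50+: 13200 × 0.954 + 8400 × 0.404 = 12593 + 3394 = 15987
Net migration: 50+ − 550 → 15437
End of period: [14667, 8043, 8754, 18889, 12879, 15437]
— Period 2 —
Births: 8754 × 0.498 = 4359 ; 18889 × 0.228 = 4307 ; 12879 × 0.131 = 1687 → total 10353
10–19: 14667 × 0.969 = 14212
20–29: 8043 × 0.962 = 7737
30–39: 8754 × 0.954 = 8351
40–49: 18889 × 0.954 = 18020
50+: 12879 × 0.954 + 15437 × 0.404 = 12287 + 6237 = 18524
Net migration: 50+ − 550 → 17974
End of period: [10353, 14212, 7737, 8351, 18020, 17974]
Total after period 2: 10353 + 14212 + 7737 + 8351 + 18020 + 17974 = 76647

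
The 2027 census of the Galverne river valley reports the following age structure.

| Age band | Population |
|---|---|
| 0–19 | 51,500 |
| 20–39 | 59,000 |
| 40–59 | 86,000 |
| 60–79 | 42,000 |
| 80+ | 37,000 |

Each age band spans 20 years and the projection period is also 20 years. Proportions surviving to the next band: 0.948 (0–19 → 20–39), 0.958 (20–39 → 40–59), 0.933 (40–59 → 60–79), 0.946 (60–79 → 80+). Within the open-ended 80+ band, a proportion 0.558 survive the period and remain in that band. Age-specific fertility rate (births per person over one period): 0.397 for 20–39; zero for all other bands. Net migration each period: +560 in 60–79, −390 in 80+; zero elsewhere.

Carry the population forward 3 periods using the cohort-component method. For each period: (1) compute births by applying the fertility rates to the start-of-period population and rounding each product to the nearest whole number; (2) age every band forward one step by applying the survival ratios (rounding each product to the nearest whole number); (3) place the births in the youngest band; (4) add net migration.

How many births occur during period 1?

(Bands numbered youngest = 1 to oldest = 5.)
Period 1.
Births: 59000 × 0.397 = 23423
Band 2: 51500 × 0.948 = 48822
Band 3: 59000 × 0.958 = 56522
Band 4: 86000 × 0.933 = 80238
Band 5: 42000 × 0.946 + 37000 × 0.558 = 39732 + 20646 = 60378
Net migration: Band 4 + 560 → 80798; Band 5 − 390 → 59988
→ [23423, 48822, 56522, 80798, 59988]

23423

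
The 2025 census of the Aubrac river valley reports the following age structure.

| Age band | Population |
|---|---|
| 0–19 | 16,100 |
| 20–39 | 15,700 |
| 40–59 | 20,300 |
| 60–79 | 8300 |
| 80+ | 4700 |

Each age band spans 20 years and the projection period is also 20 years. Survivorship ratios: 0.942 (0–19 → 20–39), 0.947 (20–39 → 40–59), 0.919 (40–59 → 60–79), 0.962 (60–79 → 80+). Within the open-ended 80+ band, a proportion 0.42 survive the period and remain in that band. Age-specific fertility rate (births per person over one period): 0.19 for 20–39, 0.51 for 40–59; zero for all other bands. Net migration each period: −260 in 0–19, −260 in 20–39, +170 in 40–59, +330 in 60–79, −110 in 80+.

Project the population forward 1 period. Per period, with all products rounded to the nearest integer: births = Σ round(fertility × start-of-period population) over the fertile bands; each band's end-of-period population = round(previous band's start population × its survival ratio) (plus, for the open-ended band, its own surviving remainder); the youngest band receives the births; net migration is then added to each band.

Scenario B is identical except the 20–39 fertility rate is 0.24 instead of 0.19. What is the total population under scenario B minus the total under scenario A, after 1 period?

785

— Period 1 —
Births: 15700 × 0.19 = 2983, 20300 × 0.51 = 10353 ⇒ total 13336
20–39: 16100 × 0.942 = 15166
40–59: 15700 × 0.947 = 14868
60–79: 20300 × 0.919 = 18656
80+: 8300 × 0.962 + 4700 × 0.42 = 7985 + 1974 = 9959
Net migration: 0–19 − 260 → 13076; 20–39 − 260 → 14906; 40–59 + 170 → 15038; 60–79 + 330 → 18986; 80+ − 110 → 9849
→ [13076, 14906, 15038, 18986, 9849]
Scenario A total after 1 period: 71855
Scenario B projection —
— Period 1 —
Births: 15700 × 0.24 = 3768, 20300 × 0.51 = 10353 ⇒ total 14121
20–39: 16100 × 0.942 = 15166
40–59: 15700 × 0.947 = 14868
60–79: 20300 × 0.919 = 18656
80+: 8300 × 0.962 + 4700 × 0.42 = 7985 + 1974 = 9959
Net migration: 0–19 − 260 → 13861; 20–39 − 260 → 14906; 40–59 + 170 → 15038; 60–79 + 330 → 18986; 80+ − 110 → 9849
→ [13861, 14906, 15038, 18986, 9849]
Scenario B total after 1 period: 72640
Difference B − A = 72640 − 71855 = 785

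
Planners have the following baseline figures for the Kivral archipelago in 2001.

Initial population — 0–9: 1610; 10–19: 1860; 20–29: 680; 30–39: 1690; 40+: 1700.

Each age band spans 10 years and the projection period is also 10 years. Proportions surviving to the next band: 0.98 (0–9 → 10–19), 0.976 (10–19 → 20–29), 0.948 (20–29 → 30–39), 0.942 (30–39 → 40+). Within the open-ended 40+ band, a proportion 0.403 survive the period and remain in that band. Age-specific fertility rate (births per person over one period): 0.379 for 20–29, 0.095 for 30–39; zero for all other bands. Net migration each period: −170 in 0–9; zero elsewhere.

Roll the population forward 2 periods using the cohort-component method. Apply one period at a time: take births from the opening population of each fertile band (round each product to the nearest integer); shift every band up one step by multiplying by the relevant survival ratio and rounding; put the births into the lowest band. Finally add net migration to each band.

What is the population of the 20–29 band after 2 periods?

1540

[period 1]
Births: 680 × 0.379 = 258 ; 1690 × 0.095 = 161 → 419
10–19: 1610 × 0.98 = 1578
20–29: 1860 × 0.976 = 1815
30–39: 680 × 0.948 = 645
40+: 1690 × 0.942 + 1700 × 0.403 = 1592 + 685 = 2277
Net migration: 0–9 − 170 → 249
Population now: 0–9=249, 10–19=1578, 20–29=1815, 30–39=645, 40+=2277
[period 2]
Births: 1815 × 0.379 = 688 ; 645 × 0.095 = 61 → 749
10–19: 249 × 0.98 = 244
20–29: 1578 × 0.976 = 1540
30–39: 1815 × 0.948 = 1721
40+: 645 × 0.942 + 2277 × 0.403 = 608 + 918 = 1526
Net migration: 0–9 − 170 → 579
Population now: 0–9=579, 10–19=244, 20–29=1540, 30–39=1721, 40+=1526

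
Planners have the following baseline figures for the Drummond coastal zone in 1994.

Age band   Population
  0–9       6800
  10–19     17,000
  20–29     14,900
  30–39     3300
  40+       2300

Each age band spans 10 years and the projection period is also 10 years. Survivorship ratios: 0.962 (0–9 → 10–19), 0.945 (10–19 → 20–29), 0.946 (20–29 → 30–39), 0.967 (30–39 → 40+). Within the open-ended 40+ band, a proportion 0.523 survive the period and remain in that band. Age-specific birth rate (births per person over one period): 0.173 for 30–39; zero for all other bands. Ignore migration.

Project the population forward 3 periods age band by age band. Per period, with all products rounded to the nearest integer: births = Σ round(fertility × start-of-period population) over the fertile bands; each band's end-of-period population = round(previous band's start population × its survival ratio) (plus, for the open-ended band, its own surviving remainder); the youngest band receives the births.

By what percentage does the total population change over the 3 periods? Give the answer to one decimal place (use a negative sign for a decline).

Let group 1 be 0–9 through group 5 = 40+.
After projecting period 1:
Births: 3300 × 0.173 = 571
Group 2: 6800 × 0.962 = 6542
Group 3: 17000 × 0.945 = 16065
Group 4: 14900 × 0.946 = 14095
Group 5: 3300 × 0.967 + 2300 × 0.523 = 3191 + 1203 = 4394
→ [571, 6542, 16065, 14095, 4394]
After projecting period 2:
Births: 14095 × 0.173 = 2438
Group 2: 571 × 0.962 = 549
Group 3: 6542 × 0.945 = 6182
Group 4: 16065 × 0.946 = 15197
Group 5: 14095 × 0.967 + 4394 × 0.523 = 13630 + 2298 = 15928
→ [2438, 549, 6182, 15197, 15928]
After projecting period 3:
Births: 15197 × 0.173 = 2629
Group 2: 2438 × 0.962 = 2345
Group 3: 549 × 0.945 = 519
Group 4: 6182 × 0.946 = 5848
Group 5: 15197 × 0.967 + 15928 × 0.523 = 14695 + 8330 = 23025
→ [2629, 2345, 519, 5848, 23025]
Total: 44300 → 34366; change = -9934; percentage change = -22.4%

-22.4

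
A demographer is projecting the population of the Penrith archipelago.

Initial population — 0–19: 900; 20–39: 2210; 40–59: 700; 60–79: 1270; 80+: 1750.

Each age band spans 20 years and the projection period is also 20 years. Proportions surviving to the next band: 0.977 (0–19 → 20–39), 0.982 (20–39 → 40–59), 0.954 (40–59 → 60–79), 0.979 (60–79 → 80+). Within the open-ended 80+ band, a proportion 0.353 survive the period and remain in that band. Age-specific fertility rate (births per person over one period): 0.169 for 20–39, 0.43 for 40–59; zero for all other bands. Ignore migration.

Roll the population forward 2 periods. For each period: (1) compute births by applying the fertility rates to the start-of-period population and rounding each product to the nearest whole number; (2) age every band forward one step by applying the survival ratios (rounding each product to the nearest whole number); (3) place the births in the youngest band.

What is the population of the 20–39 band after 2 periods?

658

(Groups numbered youngest = 1 to oldest = 5.)
After projecting period 1:
Births: 2210 × 0.169 = 373 ; 700 × 0.43 = 301 → 674
Group 2: 900 × 0.977 = 879
Group 3: 2210 × 0.982 = 2170
Group 4: 700 × 0.954 = 668
Group 5: 1270 × 0.979 + 1750 × 0.353 = 1243 + 618 = 1861
Population now: 0–19=674, 20–39=879, 40–59=2170, 60–79=668, 80+=1861
After projecting period 2:
Births: 879 × 0.169 = 149 ; 2170 × 0.43 = 933 → 1082
Group 2: 674 × 0.977 = 658
Group 3: 879 × 0.982 = 863
Group 4: 2170 × 0.954 = 2070
Group 5: 668 × 0.979 + 1861 × 0.353 = 654 + 657 = 1311
Population now: 0–19=1082, 20–39=658, 40–59=863, 60–79=2070, 80+=1311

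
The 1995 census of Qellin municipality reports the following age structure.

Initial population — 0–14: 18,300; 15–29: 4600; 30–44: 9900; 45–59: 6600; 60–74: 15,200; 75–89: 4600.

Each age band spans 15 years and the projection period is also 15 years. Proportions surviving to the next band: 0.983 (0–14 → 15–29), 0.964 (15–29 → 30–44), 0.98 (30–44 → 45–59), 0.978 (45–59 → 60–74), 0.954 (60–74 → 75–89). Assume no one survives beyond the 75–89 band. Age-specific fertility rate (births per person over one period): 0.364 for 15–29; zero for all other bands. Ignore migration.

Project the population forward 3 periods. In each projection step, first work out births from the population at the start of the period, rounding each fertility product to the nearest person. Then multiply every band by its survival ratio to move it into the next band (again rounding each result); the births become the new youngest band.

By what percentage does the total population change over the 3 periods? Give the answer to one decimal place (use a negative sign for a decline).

-34.3

Period 1.
Births: 4600 × 0.364 = 1674
15–29: 18300 × 0.983 = 17989
30–44: 4600 × 0.964 = 4434
45–59: 9900 × 0.98 = 9702
60–74: 6600 × 0.978 = 6455
75–89: 15200 × 0.954 = 14501
Population now: 0–14=1674, 15–29=17989, 30–44=4434, 45–59=9702, 60–74=6455, 75–89=14501
Period 2.
Births: 17989 × 0.364 = 6548
15–29: 1674 × 0.983 = 1646
30–44: 17989 × 0.964 = 17341
45–59: 4434 × 0.98 = 4345
60–74: 9702 × 0.978 = 9489
75–89: 6455 × 0.954 = 6158
Population now: 0–14=6548, 15–29=1646, 30–44=17341, 45–59=4345, 60–74=9489, 75–89=6158
Period 3.
Births: 1646 × 0.364 = 599
15–29: 6548 × 0.983 = 6437
30–44: 1646 × 0.964 = 1587
45–59: 17341 × 0.98 = 16994
60–74: 4345 × 0.978 = 4249
75–89: 9489 × 0.954 = 9053
Population now: 0–14=599, 15–29=6437, 30–44=1587, 45–59=16994, 60–74=4249, 75–89=9053
Total: 59200 → 38919; change = -20281; percentage change = -34.3%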